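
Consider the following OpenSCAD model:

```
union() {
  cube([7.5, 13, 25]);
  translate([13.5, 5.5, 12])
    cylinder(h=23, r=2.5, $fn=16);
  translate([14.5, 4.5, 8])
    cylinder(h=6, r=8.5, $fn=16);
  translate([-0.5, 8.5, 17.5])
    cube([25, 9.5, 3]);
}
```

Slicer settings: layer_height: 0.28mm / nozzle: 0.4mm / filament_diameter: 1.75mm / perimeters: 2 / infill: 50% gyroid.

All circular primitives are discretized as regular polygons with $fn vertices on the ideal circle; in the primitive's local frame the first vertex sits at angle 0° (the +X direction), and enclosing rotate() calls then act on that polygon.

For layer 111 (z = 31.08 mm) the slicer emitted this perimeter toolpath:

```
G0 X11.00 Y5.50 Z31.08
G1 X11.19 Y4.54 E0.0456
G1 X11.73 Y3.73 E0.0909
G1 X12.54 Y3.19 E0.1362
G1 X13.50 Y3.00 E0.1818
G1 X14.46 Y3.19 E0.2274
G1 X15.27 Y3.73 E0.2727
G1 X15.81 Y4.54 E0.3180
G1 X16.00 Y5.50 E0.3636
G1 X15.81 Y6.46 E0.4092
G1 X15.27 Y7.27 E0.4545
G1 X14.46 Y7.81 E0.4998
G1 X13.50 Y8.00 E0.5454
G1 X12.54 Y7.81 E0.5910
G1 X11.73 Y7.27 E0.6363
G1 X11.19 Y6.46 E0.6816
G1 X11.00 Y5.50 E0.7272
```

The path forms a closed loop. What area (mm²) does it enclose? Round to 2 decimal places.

19.16 mm²

Apply the shoelace formula to the sequence of (X, Y) vertices; enclosed area = 19.16 mm².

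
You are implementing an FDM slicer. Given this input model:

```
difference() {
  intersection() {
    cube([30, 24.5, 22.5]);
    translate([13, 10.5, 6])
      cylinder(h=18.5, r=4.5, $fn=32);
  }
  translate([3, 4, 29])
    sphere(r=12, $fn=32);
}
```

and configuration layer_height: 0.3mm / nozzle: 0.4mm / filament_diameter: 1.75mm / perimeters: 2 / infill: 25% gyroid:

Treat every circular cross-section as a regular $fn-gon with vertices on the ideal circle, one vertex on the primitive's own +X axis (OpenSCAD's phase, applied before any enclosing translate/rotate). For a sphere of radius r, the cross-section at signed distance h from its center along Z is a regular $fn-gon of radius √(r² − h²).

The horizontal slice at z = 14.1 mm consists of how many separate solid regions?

1

At z = 14.1 mm: the 30×24.5 cube contributes its full rectangle; the r=4.5 cylinder at (13, 10.5) contributes a regular 32-gon of circumradius 4.5; After intersecting: the r=4.5 cylinder at (13, 10.5) lies inside the 30×24.5 cube, so the common part is the r=4.5 cylinder at (13, 10.5) itself — 1 connected region; the sphere at (3, 4) is not intersected at this z (|z−center|=14.900 > r=12); Subtracting the remaining from the first: none of the subtracted shapes is present at this height, so that combined region is unchanged — 1 connected region. The result has 1 disconnected region.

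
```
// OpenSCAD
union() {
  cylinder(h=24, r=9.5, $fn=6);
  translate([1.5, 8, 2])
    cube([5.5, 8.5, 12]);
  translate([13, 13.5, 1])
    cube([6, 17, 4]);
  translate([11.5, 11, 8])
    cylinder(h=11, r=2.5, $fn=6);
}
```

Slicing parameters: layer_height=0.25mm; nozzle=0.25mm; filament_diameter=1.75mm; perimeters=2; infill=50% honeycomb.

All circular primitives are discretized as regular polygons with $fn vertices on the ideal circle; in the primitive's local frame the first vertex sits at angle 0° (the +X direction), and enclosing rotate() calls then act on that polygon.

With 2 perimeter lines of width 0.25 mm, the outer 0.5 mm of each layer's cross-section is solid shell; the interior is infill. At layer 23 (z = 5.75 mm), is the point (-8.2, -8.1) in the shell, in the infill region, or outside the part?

outside

At z = 5.75 mm: the r=9.5 cylinder gives a regular 6-gon of circumradius 9.5 (constant along its height); the cube at (1.5, 8) (footprint 5.5×8.5) is included at this height; the cube at (13, 13.5) is not intersected at this z (z outside [1, 5]); the cylinder at (11.5, 11) is absent (z outside [8, 19]); Combining (union): the regions partially overlap (shared area 0.75 mm²), so overlapping operands fuse into one piece — 1 connected region. Overall, the cross-section is a single solid region. The nearest boundary edge runs (-4.75, -8.23)→(-9.50, 0.00); distance from the point to it = 2.92 mm. The point is not inside any of the regions above, so it lies outside the cross-section (2.92 mm from the nearest boundary).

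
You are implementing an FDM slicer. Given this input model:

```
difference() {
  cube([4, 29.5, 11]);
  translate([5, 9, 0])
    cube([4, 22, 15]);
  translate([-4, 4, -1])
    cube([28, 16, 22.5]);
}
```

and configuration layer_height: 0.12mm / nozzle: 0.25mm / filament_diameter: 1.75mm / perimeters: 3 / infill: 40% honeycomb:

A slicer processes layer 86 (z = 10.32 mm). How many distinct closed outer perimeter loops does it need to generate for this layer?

2

At z = 10.32 mm: the cube (footprint 4×29.5) is included at this height; the cube at (5, 9) is present — its section is the full 4×22 rectangle; the cube at (-4, 4) is present — its section is the full 28×16 rectangle; After the difference (first − rest): starting from the 4×29.5 cube, the 4×22 cube at (5, 9) misses the remaining region (no effect); the 28×16 cube at (-4, 4) partially overlaps it — only the 64.00 mm² overlap (of its 448.00 mm²) is removed, clipping the outline — 2 connected regions. The result has 2 disconnected regions.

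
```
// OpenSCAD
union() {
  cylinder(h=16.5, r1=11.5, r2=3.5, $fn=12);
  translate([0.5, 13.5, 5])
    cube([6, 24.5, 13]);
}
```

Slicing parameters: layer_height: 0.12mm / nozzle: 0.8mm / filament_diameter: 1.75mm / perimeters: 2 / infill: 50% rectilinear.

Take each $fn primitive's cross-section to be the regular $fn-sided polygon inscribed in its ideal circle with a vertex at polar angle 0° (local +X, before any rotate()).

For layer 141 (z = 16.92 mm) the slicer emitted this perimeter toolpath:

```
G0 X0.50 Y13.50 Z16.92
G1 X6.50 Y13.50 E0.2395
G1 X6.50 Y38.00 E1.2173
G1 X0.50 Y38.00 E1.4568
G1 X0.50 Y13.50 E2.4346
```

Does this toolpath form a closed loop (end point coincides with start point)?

Start point (G0): (0.50, 13.50). End point (last G1): the path returns to the start — closed.

yes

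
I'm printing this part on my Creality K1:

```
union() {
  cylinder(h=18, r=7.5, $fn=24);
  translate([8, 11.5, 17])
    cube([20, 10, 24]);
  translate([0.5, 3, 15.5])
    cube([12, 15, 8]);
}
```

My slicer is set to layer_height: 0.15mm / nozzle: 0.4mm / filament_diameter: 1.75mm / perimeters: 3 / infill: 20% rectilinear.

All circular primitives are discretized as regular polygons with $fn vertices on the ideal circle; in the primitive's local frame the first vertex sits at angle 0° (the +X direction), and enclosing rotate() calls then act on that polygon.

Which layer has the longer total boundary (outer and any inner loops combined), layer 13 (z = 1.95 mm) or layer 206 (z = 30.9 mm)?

layer 206 (z = 30.9 mm)

Layer 13 (z = 1.95): the r=7.5 cylinder gives a regular 24-gon of circumradius 7.5 (constant along its height) (perimeter = 2·24·7.500·sin(180°/24) = 46.99 mm); the cube at (8, 11.5) is not intersected at this z (z outside [17, 41]); the cube at (0.5, 3) is not intersected at this z (z outside [15.5, 23.5]); Taking the union: only the r=7.5 cylinder is present, so the union is just that shape — boundary = 46.99 mm. So its perimeter = 46.99 mm. Layer 206 (z = 30.9): the cylinder is not intersected at this z (z outside [0, 18]); the cube at (8, 11.5) (footprint 20×10) is included at this height (perimeter 60.00 mm); the cube at (0.5, 3) is not intersected at this z (z outside [15.5, 23.5]); Merging all regions: only the 20×10 cube at (8, 11.5) is present, so the union is just that shape — boundary = 60.00 mm. So its perimeter = 60.00 mm. Layer 206 is larger (60.00 vs 46.99 mm).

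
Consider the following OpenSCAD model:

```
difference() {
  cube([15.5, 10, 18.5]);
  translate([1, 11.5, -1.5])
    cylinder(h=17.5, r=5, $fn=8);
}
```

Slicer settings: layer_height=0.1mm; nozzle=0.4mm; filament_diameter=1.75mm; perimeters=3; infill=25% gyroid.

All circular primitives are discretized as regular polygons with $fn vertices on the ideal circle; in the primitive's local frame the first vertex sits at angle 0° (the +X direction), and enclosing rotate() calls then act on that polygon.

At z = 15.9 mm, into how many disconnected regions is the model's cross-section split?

At z = 15.9 mm: the cube (footprint 15.5×10) is included at this height; the r=5 cylinder at (1, 11.5) contributes a regular 8-gon of circumradius 5; After the difference (first − rest): starting from the 15.5×10 cube, the r=5 cylinder at (1, 11.5) partially overlaps it — only the 13.94 mm² overlap (of its 70.71 mm²) is removed, clipping the outline — 1 connected region. The result has 1 disconnected region.

1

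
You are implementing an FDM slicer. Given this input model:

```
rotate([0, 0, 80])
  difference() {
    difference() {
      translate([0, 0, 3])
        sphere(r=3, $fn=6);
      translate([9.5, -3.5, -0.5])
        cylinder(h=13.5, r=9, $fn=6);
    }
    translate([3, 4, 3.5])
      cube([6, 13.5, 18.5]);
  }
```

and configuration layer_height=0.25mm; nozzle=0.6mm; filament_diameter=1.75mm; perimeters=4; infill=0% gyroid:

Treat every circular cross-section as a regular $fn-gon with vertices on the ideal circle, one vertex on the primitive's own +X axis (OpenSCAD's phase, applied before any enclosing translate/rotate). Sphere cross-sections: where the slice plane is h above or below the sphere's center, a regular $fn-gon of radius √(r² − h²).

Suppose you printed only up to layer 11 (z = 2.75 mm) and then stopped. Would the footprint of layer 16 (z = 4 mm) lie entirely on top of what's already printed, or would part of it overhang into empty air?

Compare the two slices. At z = 2.75: the sphere: section is a regular 6-gon, circumradius = √(r²−h²) = √(3²−0.25²) = 2.990 (area = (6/2)·2.990²·sin(360°/6) = 23.22 mm²); the r=9 cylinder at (9.5, -3.5) contributes a regular 6-gon of circumradius 9 (area = (6/2)·9.000²·sin(360°/6) = 210.44 mm²); Subtracting the remaining from the first: starting from the r=3 sphere (23.22 mm²), the r=9 cylinder at (9.5, -3.5) partially overlaps it — only the 1.31 mm² overlap (of its 210.44 mm²) is removed, clipping the outline — area = 21.91 mm²; the cube at (3, 4) is not intersected at this z (z outside [3.5, 22]); Taking the first minus the rest: none of the subtracted shapes is present at this height, so the result so far is unchanged — area = 21.91 mm²; (whole slice rotated 80° about Z — lengths, areas and connectivity unchanged). At z = 4: the sphere: section is a regular 6-gon, circumradius = √(r²−h²) = √(3²−1²) = 2.828 (area = (6/2)·2.828²·sin(360°/6) = 20.78 mm²); the cylinder at (9.5, -3.5): section is a regular 6-gon, circumradius r=9 (area = (6/2)·9.000²·sin(360°/6) = 210.44 mm²); Subtracting the remaining from the first: starting from the r=3 sphere (20.78 mm²), the r=9 cylinder at (9.5, -3.5) partially overlaps it — only the 0.79 mm² overlap (of its 210.44 mm²) is removed, clipping the outline — area = 19.99 mm²; the 6×13.5 cube at (3, 4) contributes its full rectangle (area 81.00 mm²); After the difference (first − rest): starting from that combined region (19.99 mm²), the 6×13.5 cube at (3, 4) misses the remaining region (no effect) — area = 19.99 mm²; (whole slice rotated 80° about Z — lengths, areas and connectivity unchanged). Checking containment: the cross-section at z = 4 is a subset of the cross-section at z = 2.75.

entirely on top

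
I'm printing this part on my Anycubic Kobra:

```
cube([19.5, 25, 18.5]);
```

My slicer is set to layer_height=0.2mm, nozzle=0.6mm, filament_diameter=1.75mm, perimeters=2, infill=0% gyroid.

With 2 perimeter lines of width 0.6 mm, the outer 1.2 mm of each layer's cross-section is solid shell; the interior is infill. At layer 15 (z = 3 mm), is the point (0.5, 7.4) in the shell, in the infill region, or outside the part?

At z = 3 mm: the cube is present — its section is the full 19.5×25 rectangle. Overall, the cross-section is a single solid region. The nearest boundary edge runs (0.00, 25.00)→(0.00, 0.00); distance from the point to it = 0.50 mm. The point is inside the cross-section, 0.50 mm from the nearest boundary — within the 1.2 mm shell band (2 × 0.6).

shell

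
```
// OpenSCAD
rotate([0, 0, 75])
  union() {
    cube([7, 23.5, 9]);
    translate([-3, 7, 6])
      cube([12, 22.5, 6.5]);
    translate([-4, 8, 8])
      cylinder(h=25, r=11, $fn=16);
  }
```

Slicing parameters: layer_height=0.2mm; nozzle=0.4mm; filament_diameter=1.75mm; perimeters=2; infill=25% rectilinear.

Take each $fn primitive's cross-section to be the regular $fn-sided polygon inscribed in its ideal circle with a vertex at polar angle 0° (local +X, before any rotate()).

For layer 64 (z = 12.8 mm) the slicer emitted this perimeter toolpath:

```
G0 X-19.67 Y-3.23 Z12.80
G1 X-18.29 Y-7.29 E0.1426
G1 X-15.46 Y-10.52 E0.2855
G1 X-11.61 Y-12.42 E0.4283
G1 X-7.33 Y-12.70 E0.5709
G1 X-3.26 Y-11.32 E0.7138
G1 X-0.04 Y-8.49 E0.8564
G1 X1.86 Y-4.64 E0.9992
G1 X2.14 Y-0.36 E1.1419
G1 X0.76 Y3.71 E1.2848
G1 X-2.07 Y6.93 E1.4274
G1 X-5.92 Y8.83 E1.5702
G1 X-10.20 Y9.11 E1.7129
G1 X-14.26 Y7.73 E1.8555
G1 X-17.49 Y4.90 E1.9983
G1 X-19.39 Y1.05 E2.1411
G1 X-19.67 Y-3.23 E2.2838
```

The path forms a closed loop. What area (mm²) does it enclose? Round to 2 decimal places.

370.35 mm²

Apply the shoelace formula to the sequence of (X, Y) vertices; enclosed area = 370.35 mm².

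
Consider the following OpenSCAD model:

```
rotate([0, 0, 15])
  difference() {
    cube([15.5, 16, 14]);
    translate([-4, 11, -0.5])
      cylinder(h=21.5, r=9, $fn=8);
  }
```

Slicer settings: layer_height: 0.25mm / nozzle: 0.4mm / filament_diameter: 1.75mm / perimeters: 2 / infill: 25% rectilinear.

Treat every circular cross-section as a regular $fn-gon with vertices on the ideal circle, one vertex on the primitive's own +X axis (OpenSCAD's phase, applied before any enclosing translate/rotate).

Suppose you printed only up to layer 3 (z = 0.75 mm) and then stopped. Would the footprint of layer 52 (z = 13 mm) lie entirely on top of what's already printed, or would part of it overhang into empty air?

entirely on top

Compare the two slices. At z = 0.75: the cube is present — its section is the full 15.5×16 rectangle (area 248.00 mm²); the cylinder at (-4, 11): section is a regular 8-gon, circumradius r=9 (area = (8/2)·9.000²·sin(360°/8) = 229.10 mm²); Taking the first minus the rest: starting from the 15.5×16 cube (248.00 mm²), the r=9 cylinder at (-4, 11) partially overlaps it — only the 44.41 mm² overlap (of its 229.10 mm²) is removed, clipping the outline — area = 203.59 mm²; (rotated 15° about Z; rotation is an isometry so areas/perimeters/island counts are preserved). At z = 13: the cube (footprint 15.5×16) is included at this height (area 248.00 mm²); the r=9 cylinder at (-4, 11) contributes a regular 8-gon of circumradius 9 (area = (8/2)·9.000²·sin(360°/8) = 229.10 mm²); After the difference (first − rest): starting from the 15.5×16 cube (248.00 mm²), the r=9 cylinder at (-4, 11) partially overlaps it — only the 44.41 mm² overlap (of its 229.10 mm²) is removed, clipping the outline — area = 203.59 mm²; (whole slice rotated 15° about Z — lengths, areas and connectivity unchanged). Checking containment: the cross-section at z = 13 is a subset of the cross-section at z = 0.75.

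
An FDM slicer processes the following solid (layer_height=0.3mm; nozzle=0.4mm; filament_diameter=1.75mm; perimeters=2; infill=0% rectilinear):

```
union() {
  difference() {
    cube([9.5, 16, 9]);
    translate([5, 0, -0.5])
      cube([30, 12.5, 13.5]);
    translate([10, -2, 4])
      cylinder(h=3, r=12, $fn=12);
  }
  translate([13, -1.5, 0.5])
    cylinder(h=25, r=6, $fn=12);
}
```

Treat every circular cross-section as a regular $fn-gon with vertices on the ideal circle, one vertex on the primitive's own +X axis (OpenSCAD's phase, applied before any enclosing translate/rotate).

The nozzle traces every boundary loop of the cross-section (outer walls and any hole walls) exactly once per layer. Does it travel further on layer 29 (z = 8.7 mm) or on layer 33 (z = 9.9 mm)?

Layer 29 (z = 8.7): the cube is present — its section is the full 9.5×16 rectangle (perimeter 51.00 mm); the 30×12.5 cube at (5, 0) contributes its full rectangle (perimeter 85.00 mm); the cylinder at (10, -2) is absent (z outside [4, 7]); After the difference (first − rest): starting from the 9.5×16 cube, the 30×12.5 cube at (5, 0) partially overlaps it — only the 56.25 mm² overlap (of its 375.00 mm²) is removed, clipping the outline — boundary = 51.00 mm; the cylinder at (13, -1.5): section is a regular 12-gon, circumradius r=6 (perimeter = 2·12·6.000·sin(180°/12) = 37.27 mm); Combining (union): the 2 present regions are separate (no shared area or edge), so areas and boundary lengths simply add and each stays a separate island — boundary = 88.27 mm. So its perimeter = 88.27 mm. Layer 33 (z = 9.9): the cube is not intersected at this z (z outside [0, 9]); the cube at (5, 0) (footprint 30×12.5) is included at this height (perimeter 85.00 mm); the cylinder at (10, -2) is not intersected at this z (z outside [4, 7]); Taking the first minus the rest: the first operand is absent here, so nothing remains; the r=6 cylinder at (13, -1.5) gives a regular 12-gon of circumradius 6 (constant along its height) (perimeter = 2·12·6.000·sin(180°/12) = 37.27 mm); Combining (union): only the r=6 cylinder at (13, -1.5) is present, so the union is just that shape — boundary = 37.27 mm. So its perimeter = 37.27 mm. Layer 29 is larger (88.27 vs 37.27 mm).

layer 29 (z = 8.7 mm)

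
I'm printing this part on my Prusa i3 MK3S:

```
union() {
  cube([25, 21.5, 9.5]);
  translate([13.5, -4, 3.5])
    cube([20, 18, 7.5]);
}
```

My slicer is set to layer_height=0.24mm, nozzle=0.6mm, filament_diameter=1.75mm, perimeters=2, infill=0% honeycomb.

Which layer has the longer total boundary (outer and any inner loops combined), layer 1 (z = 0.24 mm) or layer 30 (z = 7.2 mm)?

layer 30 (z = 7.2 mm)

Layer 1 (z = 0.24): the cube is present — its section is the full 25×21.5 rectangle (perimeter 93.00 mm); the cube at (13.5, -4) does not reach this height (z outside [3.5, 11]); Taking the union: only the 25×21.5 cube is present, so the union is just that shape — boundary = 93.00 mm. So its perimeter = 93.00 mm. Layer 30 (z = 7.2): the 25×21.5 cube contributes its full rectangle (perimeter 93.00 mm); the cube at (13.5, -4) (footprint 20×18) is included at this height (perimeter 76.00 mm); Merging all regions: the regions partially overlap (shared area 161.00 mm²), so the edge portions inside another operand are dropped and the merged outline is re-measured after clipping — boundary = 118.00 mm. So its perimeter = 118.00 mm. Layer 30 is larger (118.00 vs 93.00 mm).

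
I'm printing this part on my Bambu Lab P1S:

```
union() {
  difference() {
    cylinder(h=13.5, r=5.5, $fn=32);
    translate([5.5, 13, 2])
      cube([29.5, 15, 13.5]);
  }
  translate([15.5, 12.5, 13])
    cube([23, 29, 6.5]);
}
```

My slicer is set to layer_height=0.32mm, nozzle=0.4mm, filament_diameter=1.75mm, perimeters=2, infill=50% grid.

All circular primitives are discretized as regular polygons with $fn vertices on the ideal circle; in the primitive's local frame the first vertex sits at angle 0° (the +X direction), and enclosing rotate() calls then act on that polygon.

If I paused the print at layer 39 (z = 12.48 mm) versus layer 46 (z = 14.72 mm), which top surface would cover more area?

Layer 39 (z = 12.48): the cylinder: section is a regular 32-gon, circumradius r=5.5 (area = (32/2)·5.500²·sin(360°/32) = 94.42 mm²); the 29.5×15 cube at (5.5, 13) contributes its full rectangle (area 442.50 mm²); Taking the first minus the rest: starting from the r=5.5 cylinder (94.42 mm²), the 29.5×15 cube at (5.5, 13) misses the remaining region (no effect) — area = 94.42 mm²; the cube at (15.5, 12.5) is not intersected at this z (z outside [13, 19.5]); Combining (union): only that combined region is present, so the union is just that shape — area = 94.42 mm². So its area = 94.42 mm². Layer 46 (z = 14.72): the cylinder is absent (z outside [0, 13.5]); the cube at (5.5, 13) is present — its section is the full 29.5×15 rectangle (area 442.50 mm²); After the difference (first − rest): the first operand is absent here, so nothing remains; the cube at (15.5, 12.5) (footprint 23×29) is included at this height (area 667.00 mm²); Taking the union: only the 23×29 cube at (15.5, 12.5) is present, so the union is just that shape — area = 667.00 mm². So its area = 667.00 mm². Layer 46 is larger (667.00 vs 94.42 mm²).

layer 46 (z = 14.72 mm)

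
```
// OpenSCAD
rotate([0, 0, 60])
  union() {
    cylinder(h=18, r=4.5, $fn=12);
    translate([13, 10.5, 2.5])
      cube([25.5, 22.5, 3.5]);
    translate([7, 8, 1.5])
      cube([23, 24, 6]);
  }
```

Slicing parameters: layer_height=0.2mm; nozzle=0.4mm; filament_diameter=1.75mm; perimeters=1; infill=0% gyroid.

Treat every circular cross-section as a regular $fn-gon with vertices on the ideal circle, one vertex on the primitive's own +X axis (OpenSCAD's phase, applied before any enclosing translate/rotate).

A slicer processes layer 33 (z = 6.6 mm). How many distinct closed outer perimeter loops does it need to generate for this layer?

2

At z = 6.6 mm: the cylinder: section is a regular 12-gon, circumradius r=4.5; the cube at (13, 10.5) is absent (z outside [2.5, 6]); the cube at (7, 8) is present — its section is the full 23×24 rectangle; Combining (union): the 2 present regions are separate (no shared area or edge), so areas and boundary lengths simply add and each stays a separate island — 2 connected regions; (rotated 60° about Z; rotation is an isometry so areas/perimeters/island counts are preserved). The result has 2 disconnected regions.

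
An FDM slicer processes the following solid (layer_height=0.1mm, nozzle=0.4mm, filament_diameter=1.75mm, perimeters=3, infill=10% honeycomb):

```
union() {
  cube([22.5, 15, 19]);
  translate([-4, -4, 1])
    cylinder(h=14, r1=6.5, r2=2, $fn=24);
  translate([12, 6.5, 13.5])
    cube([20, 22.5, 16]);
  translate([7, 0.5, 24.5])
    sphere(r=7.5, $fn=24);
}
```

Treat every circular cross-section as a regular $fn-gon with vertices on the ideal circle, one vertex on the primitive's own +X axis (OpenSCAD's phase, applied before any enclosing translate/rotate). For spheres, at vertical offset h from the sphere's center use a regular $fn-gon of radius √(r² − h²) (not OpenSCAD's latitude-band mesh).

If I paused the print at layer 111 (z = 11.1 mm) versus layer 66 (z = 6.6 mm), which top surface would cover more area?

Layer 111 (z = 11.1): the 22.5×15 cube contributes its full rectangle (area 337.50 mm²); the cone at (-4, -4) (r1=6.5→r2=2) has section circumradius 3.254 here — a regular 24-gon (area = (24/2)·3.254²·sin(360°/24) = 32.88 mm²); the cube at (12, 6.5) is absent (z outside [13.5, 29.5]); the sphere at (7, 0.5) does not reach this height (|z−center|=13.400 > r=7.5); Merging all regions: the 2 present regions are separate (no shared area or edge), so areas and boundary lengths simply add and each stays a separate island — area = 370.38 mm². So its area = 370.38 mm². Layer 66 (z = 6.6): the 22.5×15 cube contributes its full rectangle (area 337.50 mm²); the cone at (-4, -4): at t=0.400 of its height the radius interpolates to r₁+(r₂−r₁)t = 4.700, giving a regular 24-gon of that circumradius (area = (24/2)·4.700²·sin(360°/24) = 68.61 mm²); the cube at (12, 6.5) is not intersected at this z (z outside [13.5, 29.5]); the sphere at (7, 0.5) does not reach this height (|z−center|=17.900 > r=7.5); Combining (union): the 2 present regions are separate (no shared area or edge), so areas and boundary lengths simply add and each stays a separate island — area = 406.11 mm². So its area = 406.11 mm². Layer 66 is larger (406.11 vs 370.38 mm²).

layer 66 (z = 6.6 mm)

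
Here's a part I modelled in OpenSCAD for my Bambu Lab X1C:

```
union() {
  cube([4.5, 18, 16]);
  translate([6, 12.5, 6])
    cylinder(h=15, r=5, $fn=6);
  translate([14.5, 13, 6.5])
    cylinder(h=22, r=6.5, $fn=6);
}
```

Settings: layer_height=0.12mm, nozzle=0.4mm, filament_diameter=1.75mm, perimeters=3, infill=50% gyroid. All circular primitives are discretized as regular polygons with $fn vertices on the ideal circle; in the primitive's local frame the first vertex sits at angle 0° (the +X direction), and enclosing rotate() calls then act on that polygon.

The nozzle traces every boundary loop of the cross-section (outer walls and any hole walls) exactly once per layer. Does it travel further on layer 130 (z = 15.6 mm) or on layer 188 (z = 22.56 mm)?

layer 130 (z = 15.6 mm)

Layer 130 (z = 15.6): the 4.5×18 cube contributes its full rectangle (perimeter 45.00 mm); the r=5 cylinder at (6, 12.5) gives a regular 6-gon of circumradius 5 (constant along its height) (perimeter = 2·6·5.000·sin(180°/6) = 30.00 mm); the cylinder at (14.5, 13): section is a regular 6-gon, circumradius r=6.5 (perimeter = 2·6·6.500·sin(180°/6) = 39.00 mm); Merging all regions: the regions partially overlap (shared area 27.21 mm²), so the edge portions inside another operand are dropped and the merged outline is re-measured after clipping — boundary = 81.34 mm. So its perimeter = 81.34 mm. Layer 188 (z = 22.56): the cube is not intersected at this z (z outside [0, 16]); the cylinder at (6, 12.5) is not intersected at this z (z outside [6, 21]); the cylinder at (14.5, 13): section is a regular 6-gon, circumradius r=6.5 (perimeter = 2·6·6.500·sin(180°/6) = 39.00 mm); Merging all regions: only the r=6.5 cylinder at (14.5, 13) is present, so the union is just that shape — boundary = 39.00 mm. So its perimeter = 39.00 mm. Layer 130 is larger (81.34 vs 39.00 mm).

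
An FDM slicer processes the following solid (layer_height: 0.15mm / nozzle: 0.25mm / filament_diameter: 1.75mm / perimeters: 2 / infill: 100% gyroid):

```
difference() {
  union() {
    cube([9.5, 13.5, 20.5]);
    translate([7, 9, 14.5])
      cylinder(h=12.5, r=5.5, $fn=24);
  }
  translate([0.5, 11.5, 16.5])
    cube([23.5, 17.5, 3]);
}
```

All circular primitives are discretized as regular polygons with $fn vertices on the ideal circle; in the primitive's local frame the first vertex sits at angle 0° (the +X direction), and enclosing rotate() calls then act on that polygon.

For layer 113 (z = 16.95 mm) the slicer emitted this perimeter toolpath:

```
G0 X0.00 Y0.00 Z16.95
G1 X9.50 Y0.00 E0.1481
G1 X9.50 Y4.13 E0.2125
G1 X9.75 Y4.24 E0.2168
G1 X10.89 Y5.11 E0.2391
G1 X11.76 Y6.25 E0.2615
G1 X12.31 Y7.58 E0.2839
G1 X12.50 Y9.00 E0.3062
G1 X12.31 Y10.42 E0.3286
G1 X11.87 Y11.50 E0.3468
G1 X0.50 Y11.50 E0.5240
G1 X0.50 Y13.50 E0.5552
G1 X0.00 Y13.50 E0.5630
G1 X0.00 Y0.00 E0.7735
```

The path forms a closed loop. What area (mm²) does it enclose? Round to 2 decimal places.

Apply the shoelace formula to the sequence of (X, Y) vertices; enclosed area = 127.48 mm².

127.48 mm²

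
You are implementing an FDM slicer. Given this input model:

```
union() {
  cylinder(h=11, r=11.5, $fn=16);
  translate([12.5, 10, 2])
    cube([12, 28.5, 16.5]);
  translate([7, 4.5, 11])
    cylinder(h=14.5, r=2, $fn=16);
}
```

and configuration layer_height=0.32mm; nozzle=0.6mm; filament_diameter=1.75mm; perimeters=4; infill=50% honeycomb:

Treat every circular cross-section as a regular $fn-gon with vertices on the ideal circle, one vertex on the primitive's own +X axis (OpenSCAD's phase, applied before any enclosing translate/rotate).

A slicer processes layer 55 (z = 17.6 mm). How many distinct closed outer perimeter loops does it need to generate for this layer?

2

At z = 17.6 mm: the cylinder is absent (z outside [0, 11]); the cube at (12.5, 10) (footprint 12×28.5) is included at this height; the r=2 cylinder at (7, 4.5) gives a regular 16-gon of circumradius 2 (constant along its height); Merging all regions: the 2 present regions are separate (no shared area or edge), so areas and boundary lengths simply add and each stays a separate island — 2 connected regions. The result has 2 disconnected regions.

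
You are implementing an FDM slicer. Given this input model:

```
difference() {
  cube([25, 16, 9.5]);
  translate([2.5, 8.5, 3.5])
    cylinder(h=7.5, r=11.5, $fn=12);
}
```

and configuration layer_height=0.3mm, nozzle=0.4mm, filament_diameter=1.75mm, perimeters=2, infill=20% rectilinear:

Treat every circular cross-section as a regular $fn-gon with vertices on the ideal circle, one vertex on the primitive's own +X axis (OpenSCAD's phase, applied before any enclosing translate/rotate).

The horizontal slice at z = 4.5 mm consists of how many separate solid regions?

At z = 4.5 mm: the cube is present — its section is the full 25×16 rectangle; the r=11.5 cylinder at (2.5, 8.5) gives a regular 12-gon of circumradius 11.5 (constant along its height); Taking the first minus the rest: starting from the 25×16 cube, the r=11.5 cylinder at (2.5, 8.5) partially overlaps it — only the 202.90 mm² overlap (of its 396.75 mm²) is removed, clipping the outline — 1 connected region. The result has 1 disconnected region.

1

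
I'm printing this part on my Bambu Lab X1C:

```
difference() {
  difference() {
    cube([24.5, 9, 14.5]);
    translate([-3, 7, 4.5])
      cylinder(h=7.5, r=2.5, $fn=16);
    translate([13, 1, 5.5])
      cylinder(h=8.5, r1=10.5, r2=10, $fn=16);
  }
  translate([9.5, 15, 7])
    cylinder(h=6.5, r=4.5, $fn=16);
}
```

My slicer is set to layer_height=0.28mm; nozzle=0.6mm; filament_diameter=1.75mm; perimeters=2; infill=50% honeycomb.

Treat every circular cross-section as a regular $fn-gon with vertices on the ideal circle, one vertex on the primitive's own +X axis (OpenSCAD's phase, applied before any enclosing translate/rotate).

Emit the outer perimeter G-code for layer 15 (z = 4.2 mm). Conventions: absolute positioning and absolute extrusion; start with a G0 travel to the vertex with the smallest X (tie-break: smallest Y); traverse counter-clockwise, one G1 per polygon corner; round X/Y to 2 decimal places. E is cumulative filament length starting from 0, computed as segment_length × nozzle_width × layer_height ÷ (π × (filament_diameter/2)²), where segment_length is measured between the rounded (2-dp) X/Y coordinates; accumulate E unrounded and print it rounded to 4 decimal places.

G0 X0.00 Y0.00 Z4.20
G1 X24.50 Y0.00 E1.7112
G1 X24.50 Y9.00 E2.3399
G1 X0.00 Y9.00 E4.0511
G1 X0.00 Y0.00 E4.6797

At z = 4.2 mm: the 24.5×9 cube contributes its full rectangle; the cylinder at (-3, 7) does not reach this height (z outside [4.5, 12]); the cone at (13, 1) does not reach this height (z outside [5.5, 14]); Subtracting the remaining from the first: none of the subtracted shapes is present at this height, so the 24.5×9 cube is unchanged — 1 connected region; the cylinder at (9.5, 15) does not reach this height (z outside [7, 13.5]); After the difference (first − rest): none of the subtracted shapes is present at this height, so that combined region is unchanged — 1 connected region. The outline is a single polygon with 4 vertices. Extrusion per mm of travel: 0.6 × 0.28 / (π × 0.875²) = 0.069846. Accumulating E over each segment gives final E = 4.6797.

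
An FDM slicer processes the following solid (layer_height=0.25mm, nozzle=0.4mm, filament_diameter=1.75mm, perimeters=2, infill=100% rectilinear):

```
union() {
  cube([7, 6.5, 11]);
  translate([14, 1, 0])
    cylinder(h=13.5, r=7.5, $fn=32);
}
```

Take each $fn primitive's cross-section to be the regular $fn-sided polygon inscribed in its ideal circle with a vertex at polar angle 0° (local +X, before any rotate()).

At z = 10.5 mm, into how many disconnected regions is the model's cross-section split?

1

At z = 10.5 mm: the cube is present — its section is the full 7×6.5 rectangle; the r=7.5 cylinder at (14, 1) gives a regular 32-gon of circumradius 7.5 (constant along its height); Combining (union): the regions partially overlap (shared area 1.29 mm²), so overlapping operands fuse into one piece — 1 connected region. The result has 1 disconnected region.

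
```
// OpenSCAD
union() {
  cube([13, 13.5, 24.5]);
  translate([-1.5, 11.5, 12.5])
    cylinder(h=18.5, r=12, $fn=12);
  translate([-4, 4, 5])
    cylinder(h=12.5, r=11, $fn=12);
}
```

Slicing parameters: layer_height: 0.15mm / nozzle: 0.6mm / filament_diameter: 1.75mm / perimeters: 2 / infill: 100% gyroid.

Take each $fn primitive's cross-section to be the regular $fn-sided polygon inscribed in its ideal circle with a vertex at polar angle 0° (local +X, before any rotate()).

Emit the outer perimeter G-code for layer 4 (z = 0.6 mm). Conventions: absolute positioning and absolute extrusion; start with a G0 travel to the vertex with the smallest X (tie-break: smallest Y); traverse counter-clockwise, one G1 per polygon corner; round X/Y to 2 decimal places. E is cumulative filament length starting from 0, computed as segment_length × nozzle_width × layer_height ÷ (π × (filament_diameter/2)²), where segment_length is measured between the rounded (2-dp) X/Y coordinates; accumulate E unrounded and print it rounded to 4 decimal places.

G0 X0.00 Y0.00 Z0.60
G1 X13.00 Y0.00 E0.4864
G1 X13.00 Y13.50 E0.9916
G1 X0.00 Y13.50 E1.4780
G1 X0.00 Y0.00 E1.9831

At z = 0.6 mm: the cube is present — its section is the full 13×13.5 rectangle; the cylinder at (-1.5, 11.5) does not reach this height (z outside [12.5, 31]); the cylinder at (-4, 4) is not intersected at this z (z outside [5, 17.5]); Combining (union): only the 13×13.5 cube is present, so the union is just that shape — 1 connected region. The outline is a single polygon with 4 vertices. Extrusion per mm of travel: 0.6 × 0.15 / (π × 0.875²) = 0.037418. Accumulating E over each segment gives final E = 1.9831.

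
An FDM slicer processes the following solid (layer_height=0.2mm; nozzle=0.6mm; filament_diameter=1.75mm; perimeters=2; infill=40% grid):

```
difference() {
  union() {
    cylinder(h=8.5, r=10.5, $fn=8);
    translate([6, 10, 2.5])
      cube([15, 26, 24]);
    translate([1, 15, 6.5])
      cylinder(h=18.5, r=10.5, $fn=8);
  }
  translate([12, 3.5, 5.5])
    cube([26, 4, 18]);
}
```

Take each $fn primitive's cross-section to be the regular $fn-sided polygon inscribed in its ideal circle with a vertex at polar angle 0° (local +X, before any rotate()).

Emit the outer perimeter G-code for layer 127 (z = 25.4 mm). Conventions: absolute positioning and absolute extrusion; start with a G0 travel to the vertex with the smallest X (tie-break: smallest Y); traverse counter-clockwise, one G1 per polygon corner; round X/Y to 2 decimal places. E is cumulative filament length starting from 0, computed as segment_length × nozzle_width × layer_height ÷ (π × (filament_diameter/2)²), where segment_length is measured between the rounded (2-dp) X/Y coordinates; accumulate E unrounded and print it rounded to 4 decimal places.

At z = 25.4 mm: the cylinder is absent (z outside [0, 8.5]); the cube at (6, 10) is present — its section is the full 15×26 rectangle; the cylinder at (1, 15) is absent (z outside [6.5, 25]); Merging all regions: only the 15×26 cube at (6, 10) is present, so the union is just that shape — 1 connected region; the cube at (12, 3.5) is absent (z outside [5.5, 23.5]); After the difference (first − rest): none of the subtracted shapes is present at this height, so that combined region is unchanged — 1 connected region. The outline is a single polygon with 4 vertices. Extrusion per mm of travel: 0.6 × 0.2 / (π × 0.875²) = 0.049890. Accumulating E over each segment gives final E = 4.0910.

G0 X6.00 Y10.00 Z25.40
G1 X21.00 Y10.00 E0.7484
G1 X21.00 Y36.00 E2.0455
G1 X6.00 Y36.00 E2.7939
G1 X6.00 Y10.00 E4.0910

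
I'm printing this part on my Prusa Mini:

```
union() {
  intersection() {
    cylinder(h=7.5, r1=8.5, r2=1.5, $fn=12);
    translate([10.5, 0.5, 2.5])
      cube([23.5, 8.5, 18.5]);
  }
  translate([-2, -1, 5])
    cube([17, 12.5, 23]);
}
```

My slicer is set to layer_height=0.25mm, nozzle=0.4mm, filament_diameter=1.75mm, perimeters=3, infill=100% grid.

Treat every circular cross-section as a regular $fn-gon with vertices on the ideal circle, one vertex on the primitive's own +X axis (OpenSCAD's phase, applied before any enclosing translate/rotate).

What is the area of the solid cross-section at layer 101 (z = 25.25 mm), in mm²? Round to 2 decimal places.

At z = 25.25 mm: the cone does not reach this height (z outside [0, 7.5]); the cube at (10.5, 0.5) is not intersected at this z (z outside [2.5, 21]); After intersecting: at least one operand is absent at this height, so nothing remains; the cube at (-2, -1) (footprint 17×12.5) is included at this height (area 212.50 mm²); Merging all regions: only the 17×12.5 cube at (-2, -1) is present, so the union is just that shape — area = 212.50 mm². Overall, the cross-section is a single solid region. Net area = 212.50 mm².

212.50 mm²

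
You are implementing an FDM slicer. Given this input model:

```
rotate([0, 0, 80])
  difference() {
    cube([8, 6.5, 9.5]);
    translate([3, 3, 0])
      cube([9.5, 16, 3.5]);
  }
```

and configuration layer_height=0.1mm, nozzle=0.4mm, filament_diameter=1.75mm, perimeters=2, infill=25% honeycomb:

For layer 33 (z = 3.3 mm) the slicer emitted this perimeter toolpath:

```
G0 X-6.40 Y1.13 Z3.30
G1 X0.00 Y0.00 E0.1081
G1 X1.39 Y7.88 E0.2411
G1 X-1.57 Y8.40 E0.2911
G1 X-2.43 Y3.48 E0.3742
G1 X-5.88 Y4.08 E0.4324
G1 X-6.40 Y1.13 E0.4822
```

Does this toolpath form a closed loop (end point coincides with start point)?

yes

Start point (G0): (-6.40, 1.13). End point (last G1): the path returns to the start — closed.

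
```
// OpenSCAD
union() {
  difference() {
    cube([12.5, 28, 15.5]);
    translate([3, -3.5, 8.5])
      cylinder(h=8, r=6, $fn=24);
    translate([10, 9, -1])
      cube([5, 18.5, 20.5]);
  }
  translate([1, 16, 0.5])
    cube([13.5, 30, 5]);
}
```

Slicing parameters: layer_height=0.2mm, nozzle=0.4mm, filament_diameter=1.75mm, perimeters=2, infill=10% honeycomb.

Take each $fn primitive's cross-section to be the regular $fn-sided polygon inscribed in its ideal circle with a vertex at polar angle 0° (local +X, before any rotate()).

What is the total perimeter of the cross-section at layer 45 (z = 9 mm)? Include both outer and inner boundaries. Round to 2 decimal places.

85.26 mm

At z = 9 mm: the cube (footprint 12.5×28) is included at this height (perimeter 81.00 mm); the r=6 cylinder at (3, -3.5) contributes a regular 24-gon of circumradius 6 (perimeter = 2·24·6.000·sin(180°/24) = 37.59 mm); the 5×18.5 cube at (10, 9) contributes its full rectangle (perimeter 47.00 mm); Taking the first minus the rest: starting from the 12.5×28 cube, the r=6 cylinder at (3, -3.5) partially overlaps it — only the 14.95 mm² overlap (of its 111.81 mm²) is removed, clipping the outline; the 5×18.5 cube at (10, 9) partially overlaps it — only the 46.25 mm² overlap (of its 92.50 mm²) is removed, clipping the outline — boundary = 85.26 mm; the cube at (1, 16) is absent (z outside [0.5, 5.5]); Merging all regions: only that combined region is present, so the union is just that shape — boundary = 85.26 mm. Overall, the cross-section is a single solid region. Total boundary length (outer) = 85.26 mm.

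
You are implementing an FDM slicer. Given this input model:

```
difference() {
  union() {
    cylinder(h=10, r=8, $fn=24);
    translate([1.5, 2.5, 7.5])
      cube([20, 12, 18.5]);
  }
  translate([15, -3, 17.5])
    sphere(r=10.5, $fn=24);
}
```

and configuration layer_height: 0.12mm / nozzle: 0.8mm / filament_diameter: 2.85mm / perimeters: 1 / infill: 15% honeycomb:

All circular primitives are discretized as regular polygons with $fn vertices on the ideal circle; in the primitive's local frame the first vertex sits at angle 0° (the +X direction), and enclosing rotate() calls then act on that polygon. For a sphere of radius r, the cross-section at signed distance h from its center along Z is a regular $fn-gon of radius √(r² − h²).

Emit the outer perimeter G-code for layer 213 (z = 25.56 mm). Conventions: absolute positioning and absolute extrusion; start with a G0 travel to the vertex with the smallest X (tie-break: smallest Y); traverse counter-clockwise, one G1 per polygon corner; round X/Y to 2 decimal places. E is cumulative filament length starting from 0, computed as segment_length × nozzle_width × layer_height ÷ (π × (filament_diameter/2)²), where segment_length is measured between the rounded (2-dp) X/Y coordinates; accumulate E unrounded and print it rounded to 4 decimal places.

G0 X1.50 Y2.50 Z25.56
G1 X11.21 Y2.50 E0.1461
G1 X11.64 Y2.83 E0.1543
G1 X13.26 Y3.50 E0.1807
G1 X15.00 Y3.73 E0.2071
G1 X16.74 Y3.50 E0.2335
G1 X18.36 Y2.83 E0.2599
G1 X18.79 Y2.50 E0.2680
G1 X21.50 Y2.50 E0.3088
G1 X21.50 Y14.50 E0.4894
G1 X1.50 Y14.50 E0.7904
G1 X1.50 Y2.50 E0.9709

At z = 25.56 mm: the cylinder is not intersected at this z (z outside [0, 10]); the cube at (1.5, 2.5) is present — its section is the full 20×12 rectangle; Combining (union): only the 20×12 cube at (1.5, 2.5) is present, so the union is just that shape — 1 connected region; the sphere at (15, -3): section is a regular 24-gon, circumradius = √(r²−h²) = √(10.5²−8.06²) = 6.730; Subtracting the remaining from the first: starting from that combined region, the r=10.5 sphere at (15, -3) partially overlaps it — only the 6.18 mm² overlap (of its 140.65 mm²) is removed, clipping the outline — 1 connected region. The outline is a single polygon with 11 vertices. Extrusion per mm of travel: 0.8 × 0.12 / (π × 1.425²) = 0.015048. Accumulating E over each segment gives final E = 0.9709.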